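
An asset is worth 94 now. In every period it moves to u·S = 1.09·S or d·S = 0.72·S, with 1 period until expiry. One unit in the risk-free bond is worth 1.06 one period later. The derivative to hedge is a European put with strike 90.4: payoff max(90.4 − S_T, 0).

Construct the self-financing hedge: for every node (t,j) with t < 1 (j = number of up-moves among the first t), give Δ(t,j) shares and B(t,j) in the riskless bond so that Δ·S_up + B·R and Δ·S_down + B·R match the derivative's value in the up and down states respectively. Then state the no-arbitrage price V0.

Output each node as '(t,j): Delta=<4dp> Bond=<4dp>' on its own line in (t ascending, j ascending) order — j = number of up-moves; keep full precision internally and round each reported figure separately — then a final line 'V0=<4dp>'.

Since d<R<u, set p* = (R−d)/(u−d) = 0.9189; price each node as the discounted p*-expectation of its children.
At expiry t=1: V(1,0)=22.7200, V(1,1)=0.0000
  t=0,j=0: stock 94.0000 → up 102.4600 (V=0.0000), down 67.6800 (V=22.7200). Price 1.7379; hedge Δ=-0.6532, bond B=63.1433.
Root portfolio cost Δ·94+B reproduces V0=1.7379.

(0,0): Delta=-0.6532 Bond=63.1433
V0=1.7379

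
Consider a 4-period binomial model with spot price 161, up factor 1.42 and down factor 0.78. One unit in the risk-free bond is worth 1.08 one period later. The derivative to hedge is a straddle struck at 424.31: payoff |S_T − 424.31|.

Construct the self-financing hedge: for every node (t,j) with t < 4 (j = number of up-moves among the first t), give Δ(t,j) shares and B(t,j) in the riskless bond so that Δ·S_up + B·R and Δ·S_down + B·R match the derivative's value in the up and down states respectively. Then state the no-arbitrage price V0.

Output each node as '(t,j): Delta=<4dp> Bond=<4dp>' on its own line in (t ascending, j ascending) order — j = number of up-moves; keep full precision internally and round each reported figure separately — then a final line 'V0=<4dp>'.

(0,0): Delta=-0.6345 Bond=269.3836
(1,0): Delta=-1.0000 Bond=336.8310
(1,1): Delta=-0.4070 Bond=238.9180
(2,0): Delta=-1.0000 Bond=363.7774
(2,1): Delta=-1.0000 Bond=363.7774
(2,2): Delta=-0.0378 Bond=138.1859
(3,0): Delta=-1.0000 Bond=392.8796
(3,1): Delta=-1.0000 Bond=392.8796
(3,2): Delta=-1.0000 Bond=392.8796
(3,3): Delta=0.5611 Bond=-126.8832
V0=167.2255

The replicating-portfolio and risk-neutral prices coincide; use p* = (1.08−0.78)/(1.42−0.78) = 0.4688 for the latter.
Terminal values V(4,·): V(4,0)=364.7158, V(4,1)=315.8179, V(4,2)=226.7988, V(4,3)=64.7383, V(4,4)=230.2949
Node (3,0) S=76.4029: V=(p*·315.8179+(1−p*)·364.7158)/1.08=316.4768; Δ=(315.8179−364.7158)/(108.4921−59.5942)=-1.0000; B=V−Δ·S=392.8796
Node (3,1) S=139.0924: V=(p*·226.7988+(1−p*)·315.8179)/1.08=253.7872; Δ=(226.7988−315.8179)/(197.5112−108.4921)=-1.0000; B=V−Δ·S=392.8796
Node (3,2) S=253.2195: V=(p*·64.7383+(1−p*)·226.7988)/1.08=139.6601; Δ=(64.7383−226.7988)/(359.5717−197.5112)=-1.0000; B=V−Δ·S=392.8796
Node (3,3) S=460.9894: V=(p*·230.2949+(1−p*)·64.7383)/1.08=131.7990; Δ=(230.2949−64.7383)/(654.6049−359.5717)=0.5611; B=V−Δ·S=-126.8832
Node (2,0) S=97.9524: V=(p*·253.7872+(1−p*)·316.4768)/1.08=265.8250; Δ=(253.7872−316.4768)/(139.0924−76.4029)=-1.0000; B=V−Δ·S=363.7774
Node (2,1) S=178.3236: V=(p*·139.6601+(1−p*)·253.7872)/1.08=185.4538; Δ=(139.6601−253.7872)/(253.2195−139.0924)=-1.0000; B=V−Δ·S=363.7774
Node (2,2) S=324.6404: V=(p*·131.7990+(1−p*)·139.6601)/1.08=125.9030; Δ=(131.7990−139.6601)/(460.9894−253.2195)=-0.0378; B=V−Δ·S=138.1859
Node (1,0) S=125.5800: V=(p*·185.4538+(1−p*)·265.8250)/1.08=211.2510; Δ=(185.4538−265.8250)/(178.3236−97.9524)=-1.0000; B=V−Δ·S=336.8310
Node (1,1) S=228.6200: V=(p*·125.9030+(1−p*)·185.4538)/1.08=145.8698; Δ=(125.9030−185.4538)/(324.6404−178.3236)=-0.4070; B=V−Δ·S=238.9180
Node (0,0) S=161.0000: V=(p*·145.8698+(1−p*)·211.2510)/1.08=167.2255; Δ=(145.8698−211.2510)/(228.6200−125.5800)=-0.6345; B=V−Δ·S=269.3836
Check: Δ(0,0)·S0 + B(0,0) = 167.2255 = V0.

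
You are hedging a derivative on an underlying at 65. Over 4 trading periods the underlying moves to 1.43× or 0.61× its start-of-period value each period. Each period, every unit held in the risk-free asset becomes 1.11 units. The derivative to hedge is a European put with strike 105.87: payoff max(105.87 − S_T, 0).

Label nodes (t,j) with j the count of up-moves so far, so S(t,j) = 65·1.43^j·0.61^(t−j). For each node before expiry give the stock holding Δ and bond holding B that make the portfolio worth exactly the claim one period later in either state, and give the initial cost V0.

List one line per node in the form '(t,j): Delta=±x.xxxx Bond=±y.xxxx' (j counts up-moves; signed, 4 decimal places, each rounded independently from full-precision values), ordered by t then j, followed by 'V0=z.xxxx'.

Under the risk-neutral measure, an up-move has probability p* = (R−d)/(u−d) = 0.6098 and values discount at R = 1.11.
Terminal payoffs: V(4,0)=96.8702, V(4,1)=84.7721, V(4,2)=56.4110, V(4,3)=0.0000, V(4,4)=0.0000
(3,0): S=14.7538. Δ = (V_up−V_dn)/(S_up−S_dn) = (84.7721−96.8702)/(21.0979−8.9998) = -1.0000. V = [p*·84.7721 + (1−p*)·96.8702]/1.11 = 80.6246. B = V − Δ·S = 95.3784.
(3,1): S=34.5867. Δ = (V_up−V_dn)/(S_up−S_dn) = (56.4110−84.7721)/(49.4590−21.0979) = -1.0000. V = [p*·56.4110 + (1−p*)·84.7721]/1.11 = 60.7917. B = V − Δ·S = 95.3784.
(3,2): S=81.0803. Δ = (V_up−V_dn)/(S_up−S_dn) = (0.0000−56.4110)/(115.9448−49.4590) = -0.8485. V = [p*·0.0000 + (1−p*)·56.4110]/1.11 = 19.8325. B = V − Δ·S = 88.6264.
(3,3): S=190.0735. Δ = (V_up−V_dn)/(S_up−S_dn) = (0.0000−0.0000)/(271.8050−115.9448) = 0.0000. V = [p*·0.0000 + (1−p*)·0.0000]/1.11 = 0.0000. B = V − Δ·S = 0.0000.
(2,0): S=24.1865. Δ = (V_up−V_dn)/(S_up−S_dn) = (60.7917−80.6246)/(34.5867−14.7538) = -1.0000. V = [p*·60.7917 + (1−p*)·80.6246]/1.11 = 61.7400. B = V − Δ·S = 85.9265.
(2,1): S=56.6995. Δ = (V_up−V_dn)/(S_up−S_dn) = (19.8325−60.7917)/(81.0803−34.5867) = -0.8810. V = [p*·19.8325 + (1−p*)·60.7917]/1.11 = 32.2672. B = V − Δ·S = 82.2174.
(2,2): S=132.9185. Δ = (V_up−V_dn)/(S_up−S_dn) = (0.0000−19.8325)/(190.0735−81.0803) = -0.1820. V = [p*·0.0000 + (1−p*)·19.8325]/1.11 = 6.9725. B = V − Δ·S = 31.1585.
(1,0): S=39.6500. Δ = (V_up−V_dn)/(S_up−S_dn) = (32.2672−61.7400)/(56.6995−24.1865) = -0.9065. V = [p*·32.2672 + (1−p*)·61.7400]/1.11 = 39.4313. B = V − Δ·S = 75.3737.
(1,1): S=92.9500. Δ = (V_up−V_dn)/(S_up−S_dn) = (6.9725−32.2672)/(132.9185−56.6995) = -0.3319. V = [p*·6.9725 + (1−p*)·32.2672]/1.11 = 15.1744. B = V − Δ·S = 46.0216.
(0,0): S=65.0000. Δ = (V_up−V_dn)/(S_up−S_dn) = (15.1744−39.4313)/(92.9500−39.6500) = -0.4551. V = [p*·15.1744 + (1−p*)·39.4313]/1.11 = 22.1987. B = V − Δ·S = 51.7802.
Each (Δ,B) replicates both successor values, so the strategy is self-financing and V0 is arbitrage-free.

(0,0): Delta=-0.4551 Bond=51.7802
(1,0): Delta=-0.9065 Bond=75.3737
(1,1): Delta=-0.3319 Bond=46.0216
(2,0): Delta=-1.0000 Bond=85.9265
(2,1): Delta=-0.8810 Bond=82.2174
(2,2): Delta=-0.1820 Bond=31.1585
(3,0): Delta=-1.0000 Bond=95.3784
(3,1): Delta=-1.0000 Bond=95.3784
(3,2): Delta=-0.8485 Bond=88.6264
(3,3): Delta=0.0000 Bond=0.0000
V0=22.1987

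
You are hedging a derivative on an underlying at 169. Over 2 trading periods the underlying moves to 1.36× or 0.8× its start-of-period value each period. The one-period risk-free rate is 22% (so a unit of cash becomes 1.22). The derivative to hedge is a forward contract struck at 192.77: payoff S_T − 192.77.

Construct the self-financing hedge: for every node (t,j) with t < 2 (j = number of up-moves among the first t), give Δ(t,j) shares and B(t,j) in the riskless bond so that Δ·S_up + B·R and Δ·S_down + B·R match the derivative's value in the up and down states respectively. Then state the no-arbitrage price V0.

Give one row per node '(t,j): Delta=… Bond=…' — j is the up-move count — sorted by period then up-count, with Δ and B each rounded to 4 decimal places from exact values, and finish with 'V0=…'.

(0,0): Delta=1.0000 Bond=-129.5149
(1,0): Delta=1.0000 Bond=-158.0082
(1,1): Delta=1.0000 Bond=-158.0082
V0=39.4851

The replicating-portfolio and risk-neutral prices coincide; use p* = (1.22−0.8)/(1.36−0.8) = 0.7500 for the latter.
Terminal payoffs: V(2,0)=-84.6100, V(2,1)=-8.8980, V(2,2)=119.8124
  t=1,j=0: stock 135.2000 → up 183.8720 (V=-8.8980), down 108.1600 (V=-84.6100). Price -22.8082; hedge Δ=1.0000, bond B=-158.0082.
  t=1,j=1: stock 229.8400 → up 312.5824 (V=119.8124), down 183.8720 (V=-8.8980). Price 71.8318; hedge Δ=1.0000, bond B=-158.0082.
  t=0,j=0: stock 169.0000 → up 229.8400 (V=71.8318), down 135.2000 (V=-22.8082). Price 39.4851; hedge Δ=1.0000, bond B=-129.5149.
The time-0 hedge costs 39.4851, which is the no-arbitrage price.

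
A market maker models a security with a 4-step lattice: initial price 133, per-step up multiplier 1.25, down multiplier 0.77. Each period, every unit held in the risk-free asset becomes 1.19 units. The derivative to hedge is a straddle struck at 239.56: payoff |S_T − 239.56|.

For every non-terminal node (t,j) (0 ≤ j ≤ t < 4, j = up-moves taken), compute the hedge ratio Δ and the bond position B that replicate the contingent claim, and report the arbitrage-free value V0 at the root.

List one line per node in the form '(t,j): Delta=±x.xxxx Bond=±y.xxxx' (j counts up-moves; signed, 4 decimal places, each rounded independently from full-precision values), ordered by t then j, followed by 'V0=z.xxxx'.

The replicating-portfolio and risk-neutral prices coincide; use p* = (1.19−0.77)/(1.25−0.77) = 0.8750 for the latter.
Terminal payoffs: V(4,0)=192.8065, V(4,1)=163.6614, V(4,2)=116.3480, V(4,3)=39.5405, V(4,4)=85.1470
  t=3,j=0: stock 60.7189 → up 75.8986 (V=163.6614), down 46.7535 (V=192.8065). Price 140.5920; hedge Δ=-1.0000, bond B=201.3109.
  t=3,j=1: stock 98.5696 → up 123.2120 (V=116.3480), down 75.8986 (V=163.6614). Price 102.7413; hedge Δ=-1.0000, bond B=201.3109.
  t=3,j=2: stock 160.0156 → up 200.0195 (V=39.5405), down 123.2120 (V=116.3480). Price 41.2953; hedge Δ=-1.0000, bond B=201.3109.
  t=3,j=3: stock 259.7656 → up 324.7070 (V=85.1470), down 200.0195 (V=39.5405). Price 66.7615; hedge Δ=0.3658, bond B=-28.2522.
  t=2,j=0: stock 78.8557 → up 98.5696 (V=102.7413), down 60.7189 (V=140.5920). Price 90.3131; hedge Δ=-1.0000, bond B=169.1688.
  t=2,j=1: stock 128.0125 → up 160.0156 (V=41.2953), down 98.5696 (V=102.7413). Price 41.1563; hedge Δ=-1.0000, bond B=169.1688.
  t=2,j=2: stock 207.8125 → up 259.7656 (V=66.7615), down 160.0156 (V=41.2953). Price 53.4271; hedge Δ=0.2553, bond B=0.3725.
  t=1,j=0: stock 102.4100 → up 128.0125 (V=41.1563), down 78.8557 (V=90.3131). Price 39.7487; hedge Δ=-1.0000, bond B=142.1587.
  t=1,j=1: stock 166.2500 → up 207.8125 (V=53.4271), down 128.0125 (V=41.1563). Price 43.6078; hedge Δ=0.1538, bond B=18.0437.
  t=0,j=0: stock 133.0000 → up 166.2500 (V=43.6078), down 102.4100 (V=39.7487). Price 36.2398; hedge Δ=0.0604, bond B=28.2001.
Root portfolio cost Δ·133+B reproduces V0=36.2398.

(0,0): Delta=0.0604 Bond=28.2001
(1,0): Delta=-1.0000 Bond=142.1587
(1,1): Delta=0.1538 Bond=18.0437
(2,0): Delta=-1.0000 Bond=169.1688
(2,1): Delta=-1.0000 Bond=169.1688
(2,2): Delta=0.2553 Bond=0.3725
(3,0): Delta=-1.0000 Bond=201.3109
(3,1): Delta=-1.0000 Bond=201.3109
(3,2): Delta=-1.0000 Bond=201.3109
(3,3): Delta=0.3658 Bond=-28.2522
V0=36.2398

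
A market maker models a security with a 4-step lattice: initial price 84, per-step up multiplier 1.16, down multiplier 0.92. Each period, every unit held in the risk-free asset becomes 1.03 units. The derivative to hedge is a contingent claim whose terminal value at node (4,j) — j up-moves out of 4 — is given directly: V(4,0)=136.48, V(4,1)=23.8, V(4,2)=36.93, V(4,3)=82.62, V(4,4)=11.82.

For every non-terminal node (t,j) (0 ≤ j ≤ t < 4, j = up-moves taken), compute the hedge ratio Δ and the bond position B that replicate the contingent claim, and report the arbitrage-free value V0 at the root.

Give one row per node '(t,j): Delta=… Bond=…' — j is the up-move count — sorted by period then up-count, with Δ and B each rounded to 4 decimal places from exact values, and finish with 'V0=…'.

(0,0): Delta=-0.1739 Bond=59.1178
(1,0): Delta=-0.8611 Bond=113.9970
(1,1): Delta=0.4702 Bond=-1.8699
(2,0): Delta=-3.1304 Bond=278.7575
(2,1): Delta=1.2659 Bond=-73.2584
(2,2): Delta=-0.2756 Bond=82.3760
(3,0): Delta=-7.1778 Bond=551.8641
(3,1): Delta=0.6633 Bond=-25.7589
(3,2): Delta=1.8307 Bond=-134.1893
(3,3): Delta=-2.2499 Bond=343.7087
V0=44.5110

Risk-neutral probability p* = (R−d)/(u−d) = (1.03−0.92)/(1.16−0.92) = 0.4583.
Payoff layer (t=4): V(4,0)=136.4800, V(4,1)=23.8000, V(4,2)=36.9300, V(4,3)=82.6200, V(4,4)=11.8200
  t=3,j=0: stock 65.4098 → up 75.8754 (V=23.8000), down 60.1770 (V=136.4800). Price 82.3641; hedge Δ=-7.1778, bond B=551.8641.
  t=3,j=1: stock 82.4732 → up 95.6689 (V=36.9300), down 75.8754 (V=23.8000). Price 28.9494; hedge Δ=0.6633, bond B=-25.7589.
  t=3,j=2: stock 103.9880 → up 120.6260 (V=82.6200), down 95.6689 (V=36.9300). Price 56.1857; hedge Δ=1.8307, bond B=-134.1893.
  t=3,j=3: stock 131.1153 → up 152.0937 (V=11.8200), down 120.6260 (V=82.6200). Price 48.7087; hedge Δ=-2.2499, bond B=343.7087.
  t=2,j=0: stock 71.0976 → up 82.4732 (V=28.9494), down 65.4098 (V=82.3641). Price 56.1965; hedge Δ=-3.1304, bond B=278.7575.
  t=2,j=1: stock 89.6448 → up 103.9880 (V=56.1857), down 82.4732 (V=28.9494). Price 40.2259; hedge Δ=1.2659, bond B=-73.2584.
  t=2,j=2: stock 113.0304 → up 131.1153 (V=48.7087), down 103.9880 (V=56.1857). Price 51.2221; hedge Δ=-0.2756, bond B=82.3760.
  t=1,j=0: stock 77.2800 → up 89.6448 (V=40.2259), down 71.0976 (V=56.1965). Price 47.4531; hedge Δ=-0.8611, bond B=113.9970.
  t=1,j=1: stock 97.4400 → up 113.0304 (V=51.2221), down 89.6448 (V=40.2259). Price 43.9474; hedge Δ=0.4702, bond B=-1.8699.
  t=0,j=0: stock 84.0000 → up 97.4400 (V=43.9474), down 77.2800 (V=47.4531). Price 44.5110; hedge Δ=-0.1739, bond B=59.1178.
Self-financing check: at every node Δ·S+B equals the discounted successor values.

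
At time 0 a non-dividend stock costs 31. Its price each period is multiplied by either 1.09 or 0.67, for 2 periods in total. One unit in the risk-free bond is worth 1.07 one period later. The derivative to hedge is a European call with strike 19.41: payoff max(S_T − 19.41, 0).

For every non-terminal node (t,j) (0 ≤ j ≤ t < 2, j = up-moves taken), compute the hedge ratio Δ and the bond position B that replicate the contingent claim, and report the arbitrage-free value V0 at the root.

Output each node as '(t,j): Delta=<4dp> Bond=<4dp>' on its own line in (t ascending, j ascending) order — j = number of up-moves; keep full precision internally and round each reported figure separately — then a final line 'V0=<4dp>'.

(0,0): Delta=0.9812 Bond=-16.3604
(1,0): Delta=0.3702 Bond=-4.8145
(1,1): Delta=1.0000 Bond=-18.1402
V0=14.0574

Risk-neutral probability p* = (R−d)/(u−d) = (1.07−0.67)/(1.09−0.67) = 0.9524.
At expiry t=2: V(2,0)=0.0000, V(2,1)=3.2293, V(2,2)=17.4211
(1,0): S=20.7700. Δ = (V_up−V_dn)/(S_up−S_dn) = (3.2293−0.0000)/(22.6393−13.9159) = 0.3702. V = [p*·3.2293 + (1−p*)·0.0000]/1.07 = 2.8743. B = V − Δ·S = -4.8145.
(1,1): S=33.7900. Δ = (V_up−V_dn)/(S_up−S_dn) = (17.4211−3.2293)/(36.8311−22.6393) = 1.0000. V = [p*·17.4211 + (1−p*)·3.2293]/1.07 = 15.6498. B = V − Δ·S = -18.1402.
(0,0): S=31.0000. Δ = (V_up−V_dn)/(S_up−S_dn) = (15.6498−2.8743)/(33.7900−20.7700) = 0.9812. V = [p*·15.6498 + (1−p*)·2.8743]/1.07 = 14.0574. B = V − Δ·S = -16.3604.
Each (Δ,B) replicates both successor values, so the strategy is self-financing and V0 is arbitrage-free.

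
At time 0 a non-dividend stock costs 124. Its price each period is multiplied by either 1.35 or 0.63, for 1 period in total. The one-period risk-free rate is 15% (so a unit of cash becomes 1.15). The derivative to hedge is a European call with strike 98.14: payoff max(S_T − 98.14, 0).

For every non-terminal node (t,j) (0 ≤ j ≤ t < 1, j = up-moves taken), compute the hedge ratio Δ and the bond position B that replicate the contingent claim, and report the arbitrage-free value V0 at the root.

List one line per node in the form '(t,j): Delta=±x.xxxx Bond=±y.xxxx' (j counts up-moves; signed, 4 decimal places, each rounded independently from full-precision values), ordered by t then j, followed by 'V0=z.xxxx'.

(0,0): Delta=0.7758 Bond=-52.6978
V0=43.4966

Risk-neutral probability p* = (R−d)/(u−d) = (1.15−0.63)/(1.35−0.63) = 0.7222.
At expiry t=1: V(1,0)=0.0000, V(1,1)=69.2600
  t=0,j=0: stock 124.0000 → up 167.4000 (V=69.2600), down 78.1200 (V=0.0000). Price 43.4966; hedge Δ=0.7758, bond B=-52.6978.
The time-0 hedge costs 43.4966, which is the no-arbitrage price.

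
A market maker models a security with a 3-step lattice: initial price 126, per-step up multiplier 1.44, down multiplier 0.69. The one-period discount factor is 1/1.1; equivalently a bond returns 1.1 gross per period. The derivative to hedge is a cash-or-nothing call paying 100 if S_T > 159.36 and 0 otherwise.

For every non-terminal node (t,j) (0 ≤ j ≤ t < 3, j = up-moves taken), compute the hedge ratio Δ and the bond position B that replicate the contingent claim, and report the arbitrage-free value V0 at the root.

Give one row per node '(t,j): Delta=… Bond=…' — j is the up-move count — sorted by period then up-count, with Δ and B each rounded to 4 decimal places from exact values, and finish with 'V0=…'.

The replicating-portfolio and risk-neutral prices coincide; use p* = (1.1−0.69)/(1.44−0.69) = 0.5467 for the latter.
Payoff layer (t=3): V(3,0)=0.0000, V(3,1)=0.0000, V(3,2)=100.0000, V(3,3)=100.0000
(2,0): S=59.9886. Δ = (V_up−V_dn)/(S_up−S_dn) = (0.0000−0.0000)/(86.3836−41.3921) = 0.0000. V = [p*·0.0000 + (1−p*)·0.0000]/1.1 = 0.0000. B = V − Δ·S = 0.0000.
(2,1): S=125.1936. Δ = (V_up−V_dn)/(S_up−S_dn) = (100.0000−0.0000)/(180.2788−86.3836) = 1.0650. V = [p*·100.0000 + (1−p*)·0.0000]/1.1 = 49.6970. B = V − Δ·S = -83.6364.
(2,2): S=261.2736. Δ = (V_up−V_dn)/(S_up−S_dn) = (100.0000−100.0000)/(376.2340−180.2788) = 0.0000. V = [p*·100.0000 + (1−p*)·100.0000]/1.1 = 90.9091. B = V − Δ·S = 90.9091.
(1,0): S=86.9400. Δ = (V_up−V_dn)/(S_up−S_dn) = (49.6970−0.0000)/(125.1936−59.9886) = 0.7622. V = [p*·49.6970 + (1−p*)·0.0000]/1.1 = 24.6979. B = V − Δ·S = -41.5647.
(1,1): S=181.4400. Δ = (V_up−V_dn)/(S_up−S_dn) = (90.9091−49.6970)/(261.2736−125.1936) = 0.3029. V = [p*·90.9091 + (1−p*)·49.6970]/1.1 = 65.6602. B = V − Δ·S = 10.7107.
(0,0): S=126.0000. Δ = (V_up−V_dn)/(S_up−S_dn) = (65.6602−24.6979)/(181.4400−86.9400) = 0.4335. V = [p*·65.6602 + (1−p*)·24.6979]/1.1 = 42.8097. B = V − Δ·S = -11.8068.
The time-0 hedge costs 42.8097, which is the no-arbitrage price.

(0,0): Delta=0.4335 Bond=-11.8068
(1,0): Delta=0.7622 Bond=-41.5647
(1,1): Delta=0.3029 Bond=10.7107
(2,0): Delta=0.0000 Bond=0.0000
(2,1): Delta=1.0650 Bond=-83.6364
(2,2): Delta=0.0000 Bond=90.9091
V0=42.8097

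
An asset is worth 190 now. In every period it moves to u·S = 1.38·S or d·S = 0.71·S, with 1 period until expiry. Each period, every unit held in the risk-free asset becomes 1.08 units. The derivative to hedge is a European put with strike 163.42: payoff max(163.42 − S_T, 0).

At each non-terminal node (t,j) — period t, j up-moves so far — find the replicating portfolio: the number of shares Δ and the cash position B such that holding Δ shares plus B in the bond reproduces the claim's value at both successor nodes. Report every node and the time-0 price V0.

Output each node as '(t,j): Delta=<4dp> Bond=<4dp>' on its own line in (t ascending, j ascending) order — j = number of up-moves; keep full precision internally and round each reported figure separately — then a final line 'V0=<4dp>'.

Under the risk-neutral measure, an up-move has probability p* = (R−d)/(u−d) = 0.5522 and values discount at R = 1.08.
Terminal payoffs: V(1,0)=28.5200, V(1,1)=0.0000
  t=0,j=0: stock 190.0000 → up 262.2000 (V=0.0000), down 134.9000 (V=28.5200). Price 11.8242; hedge Δ=-0.2240, bond B=54.3914.
The time-0 hedge costs 11.8242, which is the no-arbitrage price.

(0,0): Delta=-0.2240 Bond=54.3914
V0=11.8242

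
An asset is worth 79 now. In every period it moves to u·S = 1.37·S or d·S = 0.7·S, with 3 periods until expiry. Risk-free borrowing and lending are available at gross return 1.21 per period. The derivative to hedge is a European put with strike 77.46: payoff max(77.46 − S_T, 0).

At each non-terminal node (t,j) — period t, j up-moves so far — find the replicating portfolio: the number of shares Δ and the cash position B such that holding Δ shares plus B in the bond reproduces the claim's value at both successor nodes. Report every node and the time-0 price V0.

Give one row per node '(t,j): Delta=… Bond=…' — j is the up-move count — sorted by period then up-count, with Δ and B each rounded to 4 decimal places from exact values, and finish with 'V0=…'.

(0,0): Delta=-0.1337 Bond=12.7438
(1,0): Delta=-0.5529 Bond=38.6028
(1,1): Delta=-0.0665 Bond=8.1470
(2,0): Delta=-1.0000 Bond=64.0165
(2,1): Delta=-0.4812 Bond=41.2796
(2,2): Delta=0.0000 Bond=0.0000
V0=2.1828

No-arbitrage ⇒ martingale measure with p* = (R−d)/(u−d) = 0.7612.
Payoff layer (t=3): V(3,0)=50.3630, V(3,1)=24.4273, V(3,2)=0.0000, V(3,3)=0.0000
Node (2,0) S=38.7100: V=(p*·24.4273+(1−p*)·50.3630)/1.21=25.3065; Δ=(24.4273−50.3630)/(53.0327−27.0970)=-1.0000; B=V−Δ·S=64.0165
Node (2,1) S=75.7610: V=(p*·0.0000+(1−p*)·24.4273)/1.21=4.8210; Δ=(0.0000−24.4273)/(103.7926−53.0327)=-0.4812; B=V−Δ·S=41.2796
Node (2,2) S=148.2751: V=(p*·0.0000+(1−p*)·0.0000)/1.21=0.0000; Δ=(0.0000−0.0000)/(203.1369−103.7926)=0.0000; B=V−Δ·S=0.0000
Node (1,0) S=55.3000: V=(p*·4.8210+(1−p*)·25.3065)/1.21=8.0273; Δ=(4.8210−25.3065)/(75.7610−38.7100)=-0.5529; B=V−Δ·S=38.6028
Node (1,1) S=108.2300: V=(p*·0.0000+(1−p*)·4.8210)/1.21=0.9515; Δ=(0.0000−4.8210)/(148.2751−75.7610)=-0.0665; B=V−Δ·S=8.1470
Node (0,0) S=79.0000: V=(p*·0.9515+(1−p*)·8.0273)/1.21=2.1828; Δ=(0.9515−8.0273)/(108.2300−55.3000)=-0.1337; B=V−Δ·S=12.7438
Check: Δ(0,0)·S0 + B(0,0) = 2.1828 = V0.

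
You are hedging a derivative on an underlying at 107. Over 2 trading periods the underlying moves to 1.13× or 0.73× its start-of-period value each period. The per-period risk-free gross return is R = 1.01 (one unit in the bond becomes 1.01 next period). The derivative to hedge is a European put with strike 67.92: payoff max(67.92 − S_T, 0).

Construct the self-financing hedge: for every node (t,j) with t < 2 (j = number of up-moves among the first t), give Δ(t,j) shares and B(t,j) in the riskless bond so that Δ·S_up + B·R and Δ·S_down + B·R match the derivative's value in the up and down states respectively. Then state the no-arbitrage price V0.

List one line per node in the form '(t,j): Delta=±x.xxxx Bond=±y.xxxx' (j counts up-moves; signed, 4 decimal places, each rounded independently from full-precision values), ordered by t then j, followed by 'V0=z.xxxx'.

(0,0): Delta=-0.0756 Bond=9.0555
(1,0): Delta=-0.3489 Bond=30.4868
(1,1): Delta=0.0000 Bond=0.0000
V0=0.9616

The replicating-portfolio and risk-neutral prices coincide; use p* = (1.01−0.73)/(1.13−0.73) = 0.7000 for the latter.
Payoff layer (t=2): V(2,0)=10.8997, V(2,1)=0.0000, V(2,2)=0.0000
Node (1,0) S=78.1100: V=(p*·0.0000+(1−p*)·10.8997)/1.01=3.2375; Δ=(0.0000−10.8997)/(88.2643−57.0203)=-0.3489; B=V−Δ·S=30.4868
Node (1,1) S=120.9100: V=(p*·0.0000+(1−p*)·0.0000)/1.01=0.0000; Δ=(0.0000−0.0000)/(136.6283−88.2643)=0.0000; B=V−Δ·S=0.0000
Node (0,0) S=107.0000: V=(p*·0.0000+(1−p*)·3.2375)/1.01=0.9616; Δ=(0.0000−3.2375)/(120.9100−78.1100)=-0.0756; B=V−Δ·S=9.0555
Self-financing check: at every node Δ·S+B equals the discounted successor values.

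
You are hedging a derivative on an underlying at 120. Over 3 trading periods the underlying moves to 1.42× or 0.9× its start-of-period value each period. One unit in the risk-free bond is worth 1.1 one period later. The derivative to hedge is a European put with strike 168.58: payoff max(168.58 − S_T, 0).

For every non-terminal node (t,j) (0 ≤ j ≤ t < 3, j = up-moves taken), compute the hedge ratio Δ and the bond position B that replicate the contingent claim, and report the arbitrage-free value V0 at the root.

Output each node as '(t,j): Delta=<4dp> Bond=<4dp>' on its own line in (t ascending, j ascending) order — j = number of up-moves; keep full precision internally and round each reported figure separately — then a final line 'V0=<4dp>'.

Under the risk-neutral measure, an up-move has probability p* = (R−d)/(u−d) = 0.3846 and values discount at R = 1.1.
At expiry t=3: V(3,0)=81.1000, V(3,1)=30.5560, V(3,2)=0.0000, V(3,3)=0.0000
Node (2,0) S=97.2000: V=(p*·30.5560+(1−p*)·81.1000)/1.1=56.0545; Δ=(30.5560−81.1000)/(138.0240−87.4800)=-1.0000; B=V−Δ·S=153.2545
Node (2,1) S=153.3600: V=(p*·0.0000+(1−p*)·30.5560)/1.1=17.0943; Δ=(0.0000−30.5560)/(217.7712−138.0240)=-0.3832; B=V−Δ·S=75.8558
Node (2,2) S=241.9680: V=(p*·0.0000+(1−p*)·0.0000)/1.1=0.0000; Δ=(0.0000−0.0000)/(343.5946−217.7712)=0.0000; B=V−Δ·S=0.0000
Node (1,0) S=108.0000: V=(p*·17.0943+(1−p*)·56.0545)/1.1=37.3362; Δ=(17.0943−56.0545)/(153.3600−97.2000)=-0.6937; B=V−Δ·S=112.2598
Node (1,1) S=170.4000: V=(p*·0.0000+(1−p*)·17.0943)/1.1=9.5632; Δ=(0.0000−17.0943)/(241.9680−153.3600)=-0.1929; B=V−Δ·S=42.4368
Node (0,0) S=120.0000: V=(p*·9.5632+(1−p*)·37.3362)/1.1=24.2312; Δ=(9.5632−37.3362)/(170.4000−108.0000)=-0.4451; B=V−Δ·S=77.6407
Each (Δ,B) replicates both successor values, so the strategy is self-financing and V0 is arbitrage-free.

(0,0): Delta=-0.4451 Bond=77.6407
(1,0): Delta=-0.6937 Bond=112.2598
(1,1): Delta=-0.1929 Bond=42.4368
(2,0): Delta=-1.0000 Bond=153.2545
(2,1): Delta=-0.3832 Bond=75.8558
(2,2): Delta=0.0000 Bond=0.0000
V0=24.2312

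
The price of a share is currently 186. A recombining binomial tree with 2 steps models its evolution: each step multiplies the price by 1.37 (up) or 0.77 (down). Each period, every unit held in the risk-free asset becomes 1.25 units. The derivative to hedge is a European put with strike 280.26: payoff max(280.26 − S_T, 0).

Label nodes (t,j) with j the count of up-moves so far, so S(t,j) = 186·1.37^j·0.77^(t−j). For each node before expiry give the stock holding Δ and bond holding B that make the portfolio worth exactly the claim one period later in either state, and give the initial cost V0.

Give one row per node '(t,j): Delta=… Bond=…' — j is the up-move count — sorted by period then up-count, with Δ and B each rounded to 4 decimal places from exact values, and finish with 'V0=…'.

(0,0): Delta=-0.6052 Bond=134.1317
(1,0): Delta=-1.0000 Bond=224.2080
(1,1): Delta=-0.5497 Bond=153.5288
V0=21.5647

The replicating-portfolio and risk-neutral prices coincide; use p* = (1.25−0.77)/(1.37−0.77) = 0.8000 for the latter.
Terminal values V(2,·): V(2,0)=169.9806, V(2,1)=84.0486, V(2,2)=0.0000
  t=1,j=0: stock 143.2200 → up 196.2114 (V=84.0486), down 110.2794 (V=169.9806). Price 80.9880; hedge Δ=-1.0000, bond B=224.2080.
  t=1,j=1: stock 254.8200 → up 349.1034 (V=0.0000), down 196.2114 (V=84.0486). Price 13.4478; hedge Δ=-0.5497, bond B=153.5288.
  t=0,j=0: stock 186.0000 → up 254.8200 (V=13.4478), down 143.2200 (V=80.9880). Price 21.5647; hedge Δ=-0.6052, bond B=134.1317.
Self-financing check: at every node Δ·S+B equals the discounted successor values.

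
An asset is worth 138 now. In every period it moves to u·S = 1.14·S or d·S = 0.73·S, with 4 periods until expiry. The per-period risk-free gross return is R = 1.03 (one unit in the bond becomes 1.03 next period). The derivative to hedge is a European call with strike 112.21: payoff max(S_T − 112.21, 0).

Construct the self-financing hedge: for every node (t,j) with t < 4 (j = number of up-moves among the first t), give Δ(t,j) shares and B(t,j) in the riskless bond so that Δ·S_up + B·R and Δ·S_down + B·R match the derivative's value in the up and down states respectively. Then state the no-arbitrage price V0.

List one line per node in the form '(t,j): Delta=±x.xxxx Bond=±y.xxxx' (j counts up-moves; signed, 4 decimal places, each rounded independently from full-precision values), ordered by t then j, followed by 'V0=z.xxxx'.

The replicating-portfolio and risk-neutral prices coincide; use p* = (1.03−0.73)/(1.14−0.73) = 0.7317 for the latter.
At expiry t=4: V(4,0)=0.0000, V(4,1)=0.0000, V(4,2)=0.0000, V(4,3)=37.0407, V(4,4)=120.8665
  t=3,j=0: stock 53.6843 → up 61.2002 (V=0.0000), down 39.1896 (V=0.0000). Price 0.0000; hedge Δ=0.0000, bond B=0.0000.
  t=3,j=1: stock 83.8358 → up 95.5728 (V=0.0000), down 61.2002 (V=0.0000). Price 0.0000; hedge Δ=0.0000, bond B=0.0000.
  t=3,j=2: stock 130.9217 → up 149.2507 (V=37.0407), down 95.5728 (V=0.0000). Price 26.3136; hedge Δ=0.6901, bond B=-64.0297.
  t=3,j=3: stock 204.4531 → up 233.0765 (V=120.8665), down 149.2507 (V=37.0407). Price 95.5113; hedge Δ=1.0000, bond B=-108.9417.
  t=2,j=0: stock 73.5402 → up 83.8358 (V=0.0000), down 53.6843 (V=0.0000). Price 0.0000; hedge Δ=0.0000, bond B=0.0000.
  t=2,j=1: stock 114.8436 → up 130.9217 (V=26.3136), down 83.8358 (V=0.0000). Price 18.6930; hedge Δ=0.5588, bond B=-45.4864.
  t=2,j=2: stock 179.3448 → up 204.4531 (V=95.5113), down 130.9217 (V=26.3136). Price 74.7049; hedge Δ=0.9411, bond B=-94.0701.
  t=1,j=0: stock 100.7400 → up 114.8436 (V=18.6930), down 73.5402 (V=0.0000). Price 13.2795; hedge Δ=0.4526, bond B=-32.3133.
  t=1,j=1: stock 157.3200 → up 179.3448 (V=74.7049), down 114.8436 (V=18.6930). Price 57.9392; hedge Δ=0.8684, bond B=-78.6752.
  t=0,j=0: stock 138.0000 → up 157.3200 (V=57.9392), down 100.7400 (V=13.2795). Price 44.6187; hedge Δ=0.7893, bond B=-64.3074.
Check: Δ(0,0)·S0 + B(0,0) = 44.6187 = V0.

(0,0): Delta=0.7893 Bond=-64.3074
(1,0): Delta=0.4526 Bond=-32.3133
(1,1): Delta=0.8684 Bond=-78.6752
(2,0): Delta=0.0000 Bond=0.0000
(2,1): Delta=0.5588 Bond=-45.4864
(2,2): Delta=0.9411 Bond=-94.0701
(3,0): Delta=0.0000 Bond=0.0000
(3,1): Delta=0.0000 Bond=0.0000
(3,2): Delta=0.6901 Bond=-64.0297
(3,3): Delta=1.0000 Bond=-108.9417
V0=44.6187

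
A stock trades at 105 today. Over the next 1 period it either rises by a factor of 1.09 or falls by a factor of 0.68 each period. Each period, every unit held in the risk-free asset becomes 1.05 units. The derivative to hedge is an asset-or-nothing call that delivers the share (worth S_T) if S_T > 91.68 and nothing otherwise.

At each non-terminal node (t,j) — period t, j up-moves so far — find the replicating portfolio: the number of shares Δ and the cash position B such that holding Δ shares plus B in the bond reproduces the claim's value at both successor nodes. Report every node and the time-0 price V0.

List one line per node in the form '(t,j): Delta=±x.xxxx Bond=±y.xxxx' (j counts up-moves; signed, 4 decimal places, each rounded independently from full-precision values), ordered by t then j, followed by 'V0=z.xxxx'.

(0,0): Delta=2.6585 Bond=-180.7805
V0=98.3659

No-arbitrage ⇒ martingale measure with p* = (R−d)/(u−d) = 0.9024.
At expiry t=1: V(1,0)=0.0000, V(1,1)=114.4500
  t=0,j=0: stock 105.0000 → up 114.4500 (V=114.4500), down 71.4000 (V=0.0000). Price 98.3659; hedge Δ=2.6585, bond B=-180.7805.
Root portfolio cost Δ·105+B reproduces V0=98.3659.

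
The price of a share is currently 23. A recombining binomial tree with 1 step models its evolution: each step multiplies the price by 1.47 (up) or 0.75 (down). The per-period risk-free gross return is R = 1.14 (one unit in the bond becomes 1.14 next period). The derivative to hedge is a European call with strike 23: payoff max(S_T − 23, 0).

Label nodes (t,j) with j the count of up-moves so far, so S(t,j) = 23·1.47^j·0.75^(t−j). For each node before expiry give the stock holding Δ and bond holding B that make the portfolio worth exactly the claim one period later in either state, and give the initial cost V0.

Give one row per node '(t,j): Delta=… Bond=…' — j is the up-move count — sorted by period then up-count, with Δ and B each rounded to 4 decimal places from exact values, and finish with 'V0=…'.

(0,0): Delta=0.6528 Bond=-9.8776
V0=5.1363

Since d<R<u, set p* = (R−d)/(u−d) = 0.5417; price each node as the discounted p*-expectation of its children.
Payoff layer (t=1): V(1,0)=0.0000, V(1,1)=10.8100
  t=0,j=0: stock 23.0000 → up 33.8100 (V=10.8100), down 17.2500 (V=0.0000). Price 5.1363; hedge Δ=0.6528, bond B=-9.8776.
Root portfolio cost Δ·23+B reproduces V0=5.1363.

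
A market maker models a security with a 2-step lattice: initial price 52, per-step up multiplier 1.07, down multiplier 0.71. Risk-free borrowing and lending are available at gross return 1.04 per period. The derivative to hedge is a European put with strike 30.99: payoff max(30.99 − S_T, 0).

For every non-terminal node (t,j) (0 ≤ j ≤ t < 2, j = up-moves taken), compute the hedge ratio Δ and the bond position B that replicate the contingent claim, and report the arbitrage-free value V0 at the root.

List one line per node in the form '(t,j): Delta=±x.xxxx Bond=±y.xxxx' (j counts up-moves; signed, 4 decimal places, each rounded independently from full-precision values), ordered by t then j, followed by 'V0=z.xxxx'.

Under the risk-neutral measure, an up-move has probability p* = (R−d)/(u−d) = 0.9167 and values discount at R = 1.04.
At expiry t=2: V(2,0)=4.7768, V(2,1)=0.0000, V(2,2)=0.0000
Node (1,0) S=36.9200: V=(p*·0.0000+(1−p*)·4.7768)/1.04=0.3828; Δ=(0.0000−4.7768)/(39.5044−26.2132)=-0.3594; B=V−Δ·S=13.6516
Node (1,1) S=55.6400: V=(p*·0.0000+(1−p*)·0.0000)/1.04=0.0000; Δ=(0.0000−0.0000)/(59.5348−39.5044)=0.0000; B=V−Δ·S=0.0000
Node (0,0) S=52.0000: V=(p*·0.0000+(1−p*)·0.3828)/1.04=0.0307; Δ=(0.0000−0.3828)/(55.6400−36.9200)=-0.0204; B=V−Δ·S=1.0939
Self-financing check: at every node Δ·S+B equals the discounted successor values.

(0,0): Delta=-0.0204 Bond=1.0939
(1,0): Delta=-0.3594 Bond=13.6516
(1,1): Delta=0.0000 Bond=0.0000
V0=0.0307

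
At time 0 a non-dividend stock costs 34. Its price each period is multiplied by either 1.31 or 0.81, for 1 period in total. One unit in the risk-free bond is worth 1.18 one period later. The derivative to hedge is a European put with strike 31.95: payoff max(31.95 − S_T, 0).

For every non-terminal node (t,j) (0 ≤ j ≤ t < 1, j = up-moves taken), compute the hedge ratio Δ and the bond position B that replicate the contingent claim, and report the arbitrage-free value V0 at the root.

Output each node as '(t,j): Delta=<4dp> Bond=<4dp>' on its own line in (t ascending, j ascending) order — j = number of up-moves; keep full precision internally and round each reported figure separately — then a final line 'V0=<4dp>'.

No-arbitrage ⇒ martingale measure with p* = (R−d)/(u−d) = 0.7400.
At expiry t=1: V(1,0)=4.4100, V(1,1)=0.0000
Node (0,0) S=34.0000: V=(p*·0.0000+(1−p*)·4.4100)/1.18=0.9717; Δ=(0.0000−4.4100)/(44.5400−27.5400)=-0.2594; B=V−Δ·S=9.7917
Check: Δ(0,0)·S0 + B(0,0) = 0.9717 = V0.

(0,0): Delta=-0.2594 Bond=9.7917
V0=0.9717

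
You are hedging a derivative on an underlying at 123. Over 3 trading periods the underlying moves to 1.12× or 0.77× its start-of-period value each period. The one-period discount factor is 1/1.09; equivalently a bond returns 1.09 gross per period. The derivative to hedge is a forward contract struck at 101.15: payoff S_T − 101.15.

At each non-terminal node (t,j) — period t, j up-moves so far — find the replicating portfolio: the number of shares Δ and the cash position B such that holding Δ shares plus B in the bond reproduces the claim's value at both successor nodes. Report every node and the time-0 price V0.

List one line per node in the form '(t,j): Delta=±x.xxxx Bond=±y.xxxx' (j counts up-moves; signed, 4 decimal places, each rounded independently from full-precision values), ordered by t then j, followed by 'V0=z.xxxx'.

(0,0): Delta=1.0000 Bond=-78.1064
(1,0): Delta=1.0000 Bond=-85.1359
(1,1): Delta=1.0000 Bond=-85.1359
(2,0): Delta=1.0000 Bond=-92.7982
(2,1): Delta=1.0000 Bond=-92.7982
(2,2): Delta=1.0000 Bond=-92.7982
V0=44.8936

Under the risk-neutral measure, an up-move has probability p* = (R−d)/(u−d) = 0.9143 and values discount at R = 1.09.
At expiry t=3: V(3,0)=-44.9964, V(3,1)=-19.4721, V(3,2)=17.6542, V(3,3)=71.6561
Node (2,0) S=72.9267: V=(p*·-19.4721+(1−p*)·-44.9964)/1.09=-19.8715; Δ=(-19.4721−-44.9964)/(81.6779−56.1536)=1.0000; B=V−Δ·S=-92.7982
Node (2,1) S=106.0752: V=(p*·17.6542+(1−p*)·-19.4721)/1.09=13.2770; Δ=(17.6542−-19.4721)/(118.8042−81.6779)=1.0000; B=V−Δ·S=-92.7982
Node (2,2) S=154.2912: V=(p*·71.6561+(1−p*)·17.6542)/1.09=61.4930; Δ=(71.6561−17.6542)/(172.8061−118.8042)=1.0000; B=V−Δ·S=-92.7982
Node (1,0) S=94.7100: V=(p*·13.2770+(1−p*)·-19.8715)/1.09=9.5741; Δ=(13.2770−-19.8715)/(106.0752−72.9267)=1.0000; B=V−Δ·S=-85.1359
Node (1,1) S=137.7600: V=(p*·61.4930+(1−p*)·13.2770)/1.09=52.6241; Δ=(61.4930−13.2770)/(154.2912−106.0752)=1.0000; B=V−Δ·S=-85.1359
Node (0,0) S=123.0000: V=(p*·52.6241+(1−p*)·9.5741)/1.09=44.8936; Δ=(52.6241−9.5741)/(137.7600−94.7100)=1.0000; B=V−Δ·S=-78.1064
Self-financing check: at every node Δ·S+B equals the discounted successor values.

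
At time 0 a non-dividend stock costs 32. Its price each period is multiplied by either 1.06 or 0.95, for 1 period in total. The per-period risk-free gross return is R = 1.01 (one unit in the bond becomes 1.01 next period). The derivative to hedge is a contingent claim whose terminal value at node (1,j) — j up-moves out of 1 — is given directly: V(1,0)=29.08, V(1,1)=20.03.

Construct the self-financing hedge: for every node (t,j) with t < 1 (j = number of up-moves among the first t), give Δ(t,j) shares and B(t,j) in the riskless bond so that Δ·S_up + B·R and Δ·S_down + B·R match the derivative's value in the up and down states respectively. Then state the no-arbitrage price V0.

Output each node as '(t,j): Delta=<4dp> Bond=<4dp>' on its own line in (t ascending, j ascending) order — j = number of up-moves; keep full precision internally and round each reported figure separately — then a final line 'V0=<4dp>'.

Since d<R<u, set p* = (R−d)/(u−d) = 0.5455; price each node as the discounted p*-expectation of its children.
Terminal payoffs: V(1,0)=29.0800, V(1,1)=20.0300
  t=0,j=0: stock 32.0000 → up 33.9200 (V=20.0300), down 30.4000 (V=29.0800). Price 23.9046; hedge Δ=-2.5710, bond B=106.1773.
Self-financing check: at every node Δ·S+B equals the discounted successor values.

(0,0): Delta=-2.5710 Bond=106.1773
V0=23.9046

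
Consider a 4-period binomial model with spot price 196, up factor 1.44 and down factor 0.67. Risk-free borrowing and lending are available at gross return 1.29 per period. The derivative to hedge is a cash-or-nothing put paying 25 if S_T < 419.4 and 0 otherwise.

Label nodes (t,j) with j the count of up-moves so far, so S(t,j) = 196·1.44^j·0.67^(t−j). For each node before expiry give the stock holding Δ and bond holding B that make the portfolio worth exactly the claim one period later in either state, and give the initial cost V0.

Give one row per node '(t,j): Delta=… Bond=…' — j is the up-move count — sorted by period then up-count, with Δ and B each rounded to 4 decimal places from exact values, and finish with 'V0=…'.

Under the risk-neutral measure, an up-move has probability p* = (R−d)/(u−d) = 0.8052 and values discount at R = 1.29.
At expiry t=4: V(4,0)=25.0000, V(4,1)=25.0000, V(4,2)=25.0000, V(4,3)=25.0000, V(4,4)=0.0000
(3,0): S=58.9495. Δ = (V_up−V_dn)/(S_up−S_dn) = (25.0000−25.0000)/(84.8873−39.4962) = 0.0000. V = [p*·25.0000 + (1−p*)·25.0000]/1.29 = 19.3798. B = V − Δ·S = 19.3798.
(3,1): S=126.6975. Δ = (V_up−V_dn)/(S_up−S_dn) = (25.0000−25.0000)/(182.4445−84.8873) = 0.0000. V = [p*·25.0000 + (1−p*)·25.0000]/1.29 = 19.3798. B = V − Δ·S = 19.3798.
(3,2): S=272.3052. Δ = (V_up−V_dn)/(S_up−S_dn) = (25.0000−25.0000)/(392.1194−182.4445) = 0.0000. V = [p*·25.0000 + (1−p*)·25.0000]/1.29 = 19.3798. B = V − Δ·S = 19.3798.
(3,3): S=585.2529. Δ = (V_up−V_dn)/(S_up−S_dn) = (0.0000−25.0000)/(842.7641−392.1194) = -0.0555. V = [p*·0.0000 + (1−p*)·25.0000]/1.29 = 3.7753. B = V − Δ·S = 36.2428.
(2,0): S=87.9844. Δ = (V_up−V_dn)/(S_up−S_dn) = (19.3798−19.3798)/(126.6975−58.9495) = 0.0000. V = [p*·19.3798 + (1−p*)·19.3798]/1.29 = 15.0231. B = V − Δ·S = 15.0231.
(2,1): S=189.1008. Δ = (V_up−V_dn)/(S_up−S_dn) = (19.3798−19.3798)/(272.3052−126.6975) = 0.0000. V = [p*·19.3798 + (1−p*)·19.3798]/1.29 = 15.0231. B = V − Δ·S = 15.0231.
(2,2): S=406.4256. Δ = (V_up−V_dn)/(S_up−S_dn) = (3.7753−19.3798)/(585.2529−272.3052) = -0.0499. V = [p*·3.7753 + (1−p*)·19.3798]/1.29 = 5.2831. B = V − Δ·S = 25.5487.
(1,0): S=131.3200. Δ = (V_up−V_dn)/(S_up−S_dn) = (15.0231−15.0231)/(189.1008−87.9844) = 0.0000. V = [p*·15.0231 + (1−p*)·15.0231]/1.29 = 11.6458. B = V − Δ·S = 11.6458.
(1,1): S=282.2400. Δ = (V_up−V_dn)/(S_up−S_dn) = (5.2831−15.0231)/(406.4256−189.1008) = -0.0448. V = [p*·5.2831 + (1−p*)·15.0231]/1.29 = 5.5663. B = V − Δ·S = 18.2157.
(0,0): S=196.0000. Δ = (V_up−V_dn)/(S_up−S_dn) = (5.5663−11.6458)/(282.2400−131.3200) = -0.0403. V = [p*·5.5663 + (1−p*)·11.6458]/1.29 = 5.2330. B = V − Δ·S = 13.1286.
Check: Δ(0,0)·S0 + B(0,0) = 5.2330 = V0.

(0,0): Delta=-0.0403 Bond=13.1286
(1,0): Delta=0.0000 Bond=11.6458
(1,1): Delta=-0.0448 Bond=18.2157
(2,0): Delta=0.0000 Bond=15.0231
(2,1): Delta=0.0000 Bond=15.0231
(2,2): Delta=-0.0499 Bond=25.5487
(3,0): Delta=0.0000 Bond=19.3798
(3,1): Delta=0.0000 Bond=19.3798
(3,2): Delta=0.0000 Bond=19.3798
(3,3): Delta=-0.0555 Bond=36.2428
V0=5.2330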